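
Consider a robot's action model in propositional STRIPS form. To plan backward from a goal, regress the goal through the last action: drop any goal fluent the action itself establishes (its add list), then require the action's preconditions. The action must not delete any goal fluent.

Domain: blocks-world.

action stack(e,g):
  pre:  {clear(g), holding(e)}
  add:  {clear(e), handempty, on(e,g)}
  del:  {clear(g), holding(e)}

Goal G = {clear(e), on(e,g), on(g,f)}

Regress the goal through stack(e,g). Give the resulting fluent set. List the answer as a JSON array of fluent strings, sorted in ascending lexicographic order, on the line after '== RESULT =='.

Compute (G \ add) ∪ pre:
  G ∩ del = {}  (empty — regression defined)
  G \ add = {clear(e), on(e,g), on(g,f)} \ {clear(e), handempty, on(e,g)} = {on(g,f)}
  ∪ pre   = {on(g,f)} ∪ {clear(g), holding(e)}
          = {clear(g), holding(e), on(g,f)}

== RESULT ==
["clear(g)", "holding(e)", "on(g,f)"]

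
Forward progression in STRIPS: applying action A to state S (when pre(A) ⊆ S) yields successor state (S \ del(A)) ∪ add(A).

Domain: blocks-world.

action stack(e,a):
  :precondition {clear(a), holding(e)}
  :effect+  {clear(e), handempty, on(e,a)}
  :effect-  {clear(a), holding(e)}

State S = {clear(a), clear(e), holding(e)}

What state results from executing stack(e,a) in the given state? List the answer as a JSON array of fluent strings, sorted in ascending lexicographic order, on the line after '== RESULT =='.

Compute (S \ del) ∪ add:
  pre ⊆ S: {clear(a), holding(e)} ⊆ S  — applicable
  S \ del = {clear(e)}
  ∪ add   = {clear(e), handempty, on(e,a)}

== RESULT ==
["clear(e)", "handempty", "on(e,a)"]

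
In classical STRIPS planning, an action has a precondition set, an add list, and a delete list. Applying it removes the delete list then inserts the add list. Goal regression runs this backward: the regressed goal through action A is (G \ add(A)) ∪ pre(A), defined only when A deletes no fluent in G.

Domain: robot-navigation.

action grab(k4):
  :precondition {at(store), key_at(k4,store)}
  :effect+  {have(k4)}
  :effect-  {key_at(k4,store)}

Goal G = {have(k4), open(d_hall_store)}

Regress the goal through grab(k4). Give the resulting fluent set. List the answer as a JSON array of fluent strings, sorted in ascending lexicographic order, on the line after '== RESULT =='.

Regress:
  G ∩ del = {}  (empty — regression defined)
  G \ add = {have(k4), open(d_hall_store)} \ {have(k4)} = {open(d_hall_store)}
  ∪ pre   = {open(d_hall_store)} ∪ {at(store), key_at(k4,store)}
          = {at(store), key_at(k4,store), open(d_hall_store)}

== RESULT ==
["at(store)", "key_at(k4,store)", "open(d_hall_store)"]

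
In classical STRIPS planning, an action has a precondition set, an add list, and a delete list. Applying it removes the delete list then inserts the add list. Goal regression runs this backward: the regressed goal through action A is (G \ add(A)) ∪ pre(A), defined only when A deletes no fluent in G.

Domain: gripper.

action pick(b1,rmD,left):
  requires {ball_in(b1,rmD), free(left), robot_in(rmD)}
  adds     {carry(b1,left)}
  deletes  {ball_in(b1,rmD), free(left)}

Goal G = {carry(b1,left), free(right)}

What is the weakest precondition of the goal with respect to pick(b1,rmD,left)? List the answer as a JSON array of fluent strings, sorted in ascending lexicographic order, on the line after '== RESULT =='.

Compute (G \ add) ∪ pre:
  G ∩ del = {}  (empty — regression defined)
  G \ add = {carry(b1,left), free(right)} \ {carry(b1,left)} = {free(right)}
  ∪ pre   = {free(right)} ∪ {ball_in(b1,rmD), free(left), robot_in(rmD)}
          = {ball_in(b1,rmD), free(left), free(right), robot_in(rmD)}

== RESULT ==
["ball_in(b1,rmD)", "free(left)", "free(right)", "robot_in(rmD)"]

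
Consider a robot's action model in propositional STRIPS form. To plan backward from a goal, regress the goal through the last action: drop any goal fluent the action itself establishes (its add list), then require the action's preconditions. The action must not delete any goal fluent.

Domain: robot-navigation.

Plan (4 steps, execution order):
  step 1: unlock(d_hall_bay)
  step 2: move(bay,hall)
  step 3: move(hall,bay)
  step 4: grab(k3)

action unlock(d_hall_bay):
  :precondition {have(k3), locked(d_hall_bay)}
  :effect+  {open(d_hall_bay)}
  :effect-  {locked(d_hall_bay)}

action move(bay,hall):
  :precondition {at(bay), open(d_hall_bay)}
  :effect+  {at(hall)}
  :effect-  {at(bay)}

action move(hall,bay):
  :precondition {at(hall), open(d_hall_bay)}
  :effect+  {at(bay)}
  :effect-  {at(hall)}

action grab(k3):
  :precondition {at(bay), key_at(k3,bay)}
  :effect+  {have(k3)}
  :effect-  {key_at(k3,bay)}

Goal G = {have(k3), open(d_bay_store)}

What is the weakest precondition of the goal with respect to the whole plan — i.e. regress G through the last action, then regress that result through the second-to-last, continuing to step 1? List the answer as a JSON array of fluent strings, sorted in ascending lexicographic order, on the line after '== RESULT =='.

Regress step by step:
  through step 4 (grab(k3)): drop {have(k3)}, keep {open(d_bay_store)}, require {at(bay), key_at(k3,bay)}
    → {at(bay), key_at(k3,bay), open(d_bay_store)}
  through step 3 (move(hall,bay)): drop {at(bay)}, keep {key_at(k3,bay), open(d_bay_store)}, require {at(hall), open(d_hall_bay)}
    → {at(hall), key_at(k3,bay), open(d_bay_store), open(d_hall_bay)}
  through step 2 (move(bay,hall)): drop {at(hall)}, keep {key_at(k3,bay), open(d_bay_store), open(d_hall_bay)}, require {at(bay), open(d_hall_bay)}
    → {at(bay), key_at(k3,bay), open(d_bay_store), open(d_hall_bay)}
  through step 1 (unlock(d_hall_bay)): drop {open(d_hall_bay)}, keep {at(bay), key_at(k3,bay), open(d_bay_store)}, require {have(k3), locked(d_hall_bay)}
    → {at(bay), have(k3), key_at(k3,bay), locked(d_hall_bay), open(d_bay_store)}

== RESULT ==
["at(bay)", "have(k3)", "key_at(k3,bay)", "locked(d_hall_bay)", "open(d_bay_store)"]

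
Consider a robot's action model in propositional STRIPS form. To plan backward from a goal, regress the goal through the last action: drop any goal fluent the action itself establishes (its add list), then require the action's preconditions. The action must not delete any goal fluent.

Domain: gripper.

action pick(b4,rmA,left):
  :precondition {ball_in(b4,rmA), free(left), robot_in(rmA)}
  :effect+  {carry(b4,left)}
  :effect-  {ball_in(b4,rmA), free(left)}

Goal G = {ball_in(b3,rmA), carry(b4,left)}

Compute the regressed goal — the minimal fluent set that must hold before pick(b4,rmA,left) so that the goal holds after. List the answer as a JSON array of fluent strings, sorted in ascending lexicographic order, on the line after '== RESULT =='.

Regress:
  G ∩ del = {}  (empty — regression defined)
  G \ add = {ball_in(b3,rmA), carry(b4,left)} \ {carry(b4,left)} = {ball_in(b3,rmA)}
  ∪ pre   = {ball_in(b3,rmA)} ∪ {ball_in(b4,rmA), free(left), robot_in(rmA)}
          = {ball_in(b3,rmA), ball_in(b4,rmA), free(left), robot_in(rmA)}

== RESULT ==
["ball_in(b3,rmA)", "ball_in(b4,rmA)", "free(left)", "robot_in(rmA)"]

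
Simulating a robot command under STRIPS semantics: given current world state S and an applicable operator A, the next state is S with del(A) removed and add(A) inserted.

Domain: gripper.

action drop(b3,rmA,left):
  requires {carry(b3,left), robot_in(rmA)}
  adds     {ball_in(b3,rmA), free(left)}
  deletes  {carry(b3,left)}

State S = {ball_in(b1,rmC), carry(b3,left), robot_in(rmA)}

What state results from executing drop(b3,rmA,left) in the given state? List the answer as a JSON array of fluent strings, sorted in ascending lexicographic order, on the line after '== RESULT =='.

Progress:
  pre ⊆ S: {carry(b3,left), robot_in(rmA)} ⊆ S  — applicable
  S \ del = {ball_in(b1,rmC), robot_in(rmA)}
  ∪ add   = {ball_in(b1,rmC), ball_in(b3,rmA), free(left), robot_in(rmA)}

== RESULT ==
["ball_in(b1,rmC)", "ball_in(b3,rmA)", "free(left)", "robot_in(rmA)"]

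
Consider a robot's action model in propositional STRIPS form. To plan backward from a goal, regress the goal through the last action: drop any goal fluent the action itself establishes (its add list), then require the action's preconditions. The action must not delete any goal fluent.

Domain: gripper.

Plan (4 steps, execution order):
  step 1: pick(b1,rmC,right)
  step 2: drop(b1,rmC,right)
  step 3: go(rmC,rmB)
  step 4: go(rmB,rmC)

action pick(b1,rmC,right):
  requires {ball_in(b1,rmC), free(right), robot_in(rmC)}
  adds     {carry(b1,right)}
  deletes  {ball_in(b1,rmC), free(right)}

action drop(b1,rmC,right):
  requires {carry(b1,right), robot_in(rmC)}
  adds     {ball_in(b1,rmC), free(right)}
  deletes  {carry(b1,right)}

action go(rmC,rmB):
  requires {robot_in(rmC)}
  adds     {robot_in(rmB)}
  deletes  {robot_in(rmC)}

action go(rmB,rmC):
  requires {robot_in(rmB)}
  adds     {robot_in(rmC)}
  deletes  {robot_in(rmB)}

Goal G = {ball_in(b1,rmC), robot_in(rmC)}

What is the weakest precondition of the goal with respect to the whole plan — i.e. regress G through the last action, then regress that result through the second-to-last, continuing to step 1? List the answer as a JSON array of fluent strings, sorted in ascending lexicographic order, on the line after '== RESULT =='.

Regress step by step:
  through step 4 (go(rmB,rmC)): drop {robot_in(rmC)}, keep {ball_in(b1,rmC)}, require {robot_in(rmB)}
    → {ball_in(b1,rmC), robot_in(rmB)}
  through step 3 (go(rmC,rmB)): drop {robot_in(rmB)}, keep {ball_in(b1,rmC)}, require {robot_in(rmC)}
    → {ball_in(b1,rmC), robot_in(rmC)}
  through step 2 (drop(b1,rmC,right)): drop {ball_in(b1,rmC)}, keep {robot_in(rmC)}, require {carry(b1,right), robot_in(rmC)}
    → {carry(b1,right), robot_in(rmC)}
  through step 1 (pick(b1,rmC,right)): drop {carry(b1,right)}, keep {robot_in(rmC)}, require {ball_in(b1,rmC), free(right), robot_in(rmC)}
    → {ball_in(b1,rmC), free(right), robot_in(rmC)}

== RESULT ==
["ball_in(b1,rmC)", "free(right)", "robot_in(rmC)"]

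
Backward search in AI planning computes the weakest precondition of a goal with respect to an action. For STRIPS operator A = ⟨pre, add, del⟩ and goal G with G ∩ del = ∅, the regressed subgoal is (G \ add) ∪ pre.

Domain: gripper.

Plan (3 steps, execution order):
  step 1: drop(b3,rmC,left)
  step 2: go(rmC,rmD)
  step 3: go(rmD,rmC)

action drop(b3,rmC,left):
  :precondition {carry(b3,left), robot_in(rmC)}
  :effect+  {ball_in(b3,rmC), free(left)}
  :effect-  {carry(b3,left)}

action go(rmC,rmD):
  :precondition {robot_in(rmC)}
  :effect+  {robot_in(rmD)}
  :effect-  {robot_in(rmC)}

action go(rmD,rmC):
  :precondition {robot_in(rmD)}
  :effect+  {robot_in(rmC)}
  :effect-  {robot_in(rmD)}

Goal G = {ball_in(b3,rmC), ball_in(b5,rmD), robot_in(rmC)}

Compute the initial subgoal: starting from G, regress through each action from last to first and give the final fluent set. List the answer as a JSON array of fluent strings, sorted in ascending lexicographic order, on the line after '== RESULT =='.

Work backward from the goal:
  through step 3 (go(rmD,rmC)): drop {robot_in(rmC)}, keep {ball_in(b3,rmC), ball_in(b5,rmD)}, require {robot_in(rmD)}
    → {ball_in(b3,rmC), ball_in(b5,rmD), robot_in(rmD)}
  through step 2 (go(rmC,rmD)): drop {robot_in(rmD)}, keep {ball_in(b3,rmC), ball_in(b5,rmD)}, require {robot_in(rmC)}
    → {ball_in(b3,rmC), ball_in(b5,rmD), robot_in(rmC)}
  through step 1 (drop(b3,rmC,left)): drop {ball_in(b3,rmC)}, keep {ball_in(b5,rmD), robot_in(rmC)}, require {carry(b3,left), robot_in(rmC)}
    → {ball_in(b5,rmD), carry(b3,left), robot_in(rmC)}

== RESULT ==
["ball_in(b5,rmD)", "carry(b3,left)", "robot_in(rmC)"]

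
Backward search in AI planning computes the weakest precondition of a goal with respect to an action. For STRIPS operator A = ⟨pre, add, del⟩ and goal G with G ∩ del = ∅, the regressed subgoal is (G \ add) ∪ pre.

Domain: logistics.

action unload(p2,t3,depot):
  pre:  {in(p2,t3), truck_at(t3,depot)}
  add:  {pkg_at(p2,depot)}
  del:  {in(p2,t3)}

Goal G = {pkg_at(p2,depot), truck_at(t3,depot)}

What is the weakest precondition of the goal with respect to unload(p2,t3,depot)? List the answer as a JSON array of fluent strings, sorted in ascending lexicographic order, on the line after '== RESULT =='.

Regress:
  G ∩ del = {}  (empty — regression defined)
  G \ add = {pkg_at(p2,depot), truck_at(t3,depot)} \ {pkg_at(p2,depot)} = {truck_at(t3,depot)}
  ∪ pre   = {truck_at(t3,depot)} ∪ {in(p2,t3), truck_at(t3,depot)}
          = {in(p2,t3), truck_at(t3,depot)}

== RESULT ==
["in(p2,t3)", "truck_at(t3,depot)"]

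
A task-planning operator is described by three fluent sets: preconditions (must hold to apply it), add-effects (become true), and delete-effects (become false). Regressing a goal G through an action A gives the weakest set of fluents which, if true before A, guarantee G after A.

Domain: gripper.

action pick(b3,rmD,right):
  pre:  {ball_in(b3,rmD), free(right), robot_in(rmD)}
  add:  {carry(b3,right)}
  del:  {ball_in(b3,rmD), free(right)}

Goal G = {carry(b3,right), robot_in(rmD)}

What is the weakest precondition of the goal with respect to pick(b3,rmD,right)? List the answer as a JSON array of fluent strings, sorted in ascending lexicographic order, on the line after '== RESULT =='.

Compute (G \ add) ∪ pre:
  G ∩ del = {}  (empty — regression defined)
  G \ add = {carry(b3,right), robot_in(rmD)} \ {carry(b3,right)} = {robot_in(rmD)}
  ∪ pre   = {robot_in(rmD)} ∪ {ball_in(b3,rmD), free(right), robot_in(rmD)}
          = {ball_in(b3,rmD), free(right), robot_in(rmD)}

== RESULT ==
["ball_in(b3,rmD)", "free(right)", "robot_in(rmD)"]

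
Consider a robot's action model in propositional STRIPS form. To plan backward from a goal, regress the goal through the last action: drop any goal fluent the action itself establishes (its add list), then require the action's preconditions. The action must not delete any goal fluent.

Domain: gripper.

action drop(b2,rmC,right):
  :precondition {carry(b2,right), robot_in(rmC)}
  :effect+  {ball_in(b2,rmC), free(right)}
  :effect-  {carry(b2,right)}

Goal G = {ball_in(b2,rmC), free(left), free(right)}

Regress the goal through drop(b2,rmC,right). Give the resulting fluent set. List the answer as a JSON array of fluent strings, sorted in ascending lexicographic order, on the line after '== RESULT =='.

Regress:
  G ∩ del = {}  (empty — regression defined)
  G \ add = {ball_in(b2,rmC), free(left), free(right)} \ {ball_in(b2,rmC), free(right)} = {free(left)}
  ∪ pre   = {free(left)} ∪ {carry(b2,right), robot_in(rmC)}
          = {carry(b2,right), free(left), robot_in(rmC)}

== RESULT ==
["carry(b2,right)", "free(left)", "robot_in(rmC)"]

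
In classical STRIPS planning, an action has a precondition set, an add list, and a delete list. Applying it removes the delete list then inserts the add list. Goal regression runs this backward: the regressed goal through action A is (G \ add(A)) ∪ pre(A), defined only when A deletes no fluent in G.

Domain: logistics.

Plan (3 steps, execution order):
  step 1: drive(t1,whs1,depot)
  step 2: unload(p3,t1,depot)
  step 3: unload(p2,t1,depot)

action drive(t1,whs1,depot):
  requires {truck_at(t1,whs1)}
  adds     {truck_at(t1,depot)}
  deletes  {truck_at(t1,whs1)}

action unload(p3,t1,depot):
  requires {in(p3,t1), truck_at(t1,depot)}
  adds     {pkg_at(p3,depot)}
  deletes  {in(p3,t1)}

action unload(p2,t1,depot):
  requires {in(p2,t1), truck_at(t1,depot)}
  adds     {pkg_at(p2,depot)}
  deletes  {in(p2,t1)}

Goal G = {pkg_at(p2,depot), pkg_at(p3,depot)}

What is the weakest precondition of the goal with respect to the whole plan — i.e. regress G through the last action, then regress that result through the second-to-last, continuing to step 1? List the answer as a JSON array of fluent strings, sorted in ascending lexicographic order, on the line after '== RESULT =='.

Regress step by step:
  through step 3 (unload(p2,t1,depot)): drop {pkg_at(p2,depot)}, keep {pkg_at(p3,depot)}, require {in(p2,t1), truck_at(t1,depot)}
    → {in(p2,t1), pkg_at(p3,depot), truck_at(t1,depot)}
  through step 2 (unload(p3,t1,depot)): drop {pkg_at(p3,depot)}, keep {in(p2,t1), truck_at(t1,depot)}, require {in(p3,t1), truck_at(t1,depot)}
    → {in(p2,t1), in(p3,t1), truck_at(t1,depot)}
  through step 1 (drive(t1,whs1,depot)): drop {truck_at(t1,depot)}, keep {in(p2,t1), in(p3,t1)}, require {truck_at(t1,whs1)}
    → {in(p2,t1), in(p3,t1), truck_at(t1,whs1)}

== RESULT ==
["in(p2,t1)", "in(p3,t1)", "truck_at(t1,whs1)"]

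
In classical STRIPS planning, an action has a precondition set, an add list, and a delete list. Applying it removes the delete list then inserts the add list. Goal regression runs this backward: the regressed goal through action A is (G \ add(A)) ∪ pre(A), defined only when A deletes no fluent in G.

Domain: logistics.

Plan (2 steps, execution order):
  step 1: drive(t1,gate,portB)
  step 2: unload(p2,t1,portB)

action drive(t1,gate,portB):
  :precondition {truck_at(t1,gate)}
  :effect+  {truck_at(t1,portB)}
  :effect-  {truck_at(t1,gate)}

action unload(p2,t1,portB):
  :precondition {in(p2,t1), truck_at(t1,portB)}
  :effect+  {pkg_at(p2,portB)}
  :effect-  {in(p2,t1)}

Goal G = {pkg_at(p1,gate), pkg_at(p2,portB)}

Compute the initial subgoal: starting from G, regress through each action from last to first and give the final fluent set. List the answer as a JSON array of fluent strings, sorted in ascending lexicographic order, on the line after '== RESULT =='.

Regress step by step:
  through step 2 (unload(p2,t1,portB)): drop {pkg_at(p2,portB)}, keep {pkg_at(p1,gate)}, require {in(p2,t1), truck_at(t1,portB)}
    → {in(p2,t1), pkg_at(p1,gate), truck_at(t1,portB)}
  through step 1 (drive(t1,gate,portB)): drop {truck_at(t1,portB)}, keep {in(p2,t1), pkg_at(p1,gate)}, require {truck_at(t1,gate)}
    → {in(p2,t1), pkg_at(p1,gate), truck_at(t1,gate)}

== RESULT ==
["in(p2,t1)", "pkg_at(p1,gate)", "truck_at(t1,gate)"]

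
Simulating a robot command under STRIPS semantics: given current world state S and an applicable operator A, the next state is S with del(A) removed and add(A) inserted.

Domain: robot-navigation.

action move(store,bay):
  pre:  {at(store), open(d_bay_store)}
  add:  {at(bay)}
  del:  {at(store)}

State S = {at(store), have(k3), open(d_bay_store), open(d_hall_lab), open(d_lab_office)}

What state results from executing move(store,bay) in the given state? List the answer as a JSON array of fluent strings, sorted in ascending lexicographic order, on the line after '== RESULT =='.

Compute (S \ del) ∪ add:
  pre ⊆ S: {at(store), open(d_bay_store)} ⊆ S  — applicable
  S \ del = {have(k3), open(d_bay_store), open(d_hall_lab), open(d_lab_office)}
  ∪ add   = {at(bay), have(k3), open(d_bay_store), open(d_hall_lab), open(d_lab_office)}

== RESULT ==
["at(bay)", "have(k3)", "open(d_bay_store)", "open(d_hall_lab)", "open(d_lab_office)"]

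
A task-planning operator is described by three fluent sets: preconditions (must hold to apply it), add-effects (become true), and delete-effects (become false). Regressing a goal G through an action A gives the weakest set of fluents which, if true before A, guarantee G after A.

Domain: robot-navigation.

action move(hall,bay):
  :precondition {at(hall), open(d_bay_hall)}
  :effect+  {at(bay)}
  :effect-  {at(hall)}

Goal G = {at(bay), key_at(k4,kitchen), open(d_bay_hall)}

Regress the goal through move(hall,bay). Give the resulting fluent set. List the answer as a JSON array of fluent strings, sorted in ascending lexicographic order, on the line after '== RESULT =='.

Regress:
  G ∩ del = {}  (empty — regression defined)
  G \ add = {at(bay), key_at(k4,kitchen), open(d_bay_hall)} \ {at(bay)} = {key_at(k4,kitchen), open(d_bay_hall)}
  ∪ pre   = {key_at(k4,kitchen), open(d_bay_hall)} ∪ {at(hall), open(d_bay_hall)}
          = {at(hall), key_at(k4,kitchen), open(d_bay_hall)}

== RESULT ==
["at(hall)", "key_at(k4,kitchen)", "open(d_bay_hall)"]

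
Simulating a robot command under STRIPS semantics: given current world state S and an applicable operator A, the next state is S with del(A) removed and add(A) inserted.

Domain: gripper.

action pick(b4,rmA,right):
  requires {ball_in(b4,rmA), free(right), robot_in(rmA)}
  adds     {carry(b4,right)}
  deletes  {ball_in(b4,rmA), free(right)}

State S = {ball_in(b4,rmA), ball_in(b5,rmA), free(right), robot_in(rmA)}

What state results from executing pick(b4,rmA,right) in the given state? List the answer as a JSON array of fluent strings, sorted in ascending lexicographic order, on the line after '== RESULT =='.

Progress:
  pre ⊆ S: {ball_in(b4,rmA), free(right), robot_in(rmA)} ⊆ S  — applicable
  S \ del = {ball_in(b5,rmA), robot_in(rmA)}
  ∪ add   = {ball_in(b5,rmA), carry(b4,right), robot_in(rmA)}

== RESULT ==
["ball_in(b5,rmA)", "carry(b4,right)", "robot_in(rmA)"]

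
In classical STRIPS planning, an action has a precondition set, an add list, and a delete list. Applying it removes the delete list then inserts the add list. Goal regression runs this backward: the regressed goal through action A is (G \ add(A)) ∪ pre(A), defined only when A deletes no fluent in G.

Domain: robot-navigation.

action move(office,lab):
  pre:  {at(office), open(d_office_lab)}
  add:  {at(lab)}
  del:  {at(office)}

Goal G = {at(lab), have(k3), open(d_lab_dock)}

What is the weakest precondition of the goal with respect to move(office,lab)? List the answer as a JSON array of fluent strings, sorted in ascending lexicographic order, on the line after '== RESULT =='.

Regress:
  G ∩ del = {}  (empty — regression defined)
  G \ add = {at(lab), have(k3), open(d_lab_dock)} \ {at(lab)} = {have(k3), open(d_lab_dock)}
  ∪ pre   = {have(k3), open(d_lab_dock)} ∪ {at(office), open(d_office_lab)}
          = {at(office), have(k3), open(d_lab_dock), open(d_office_lab)}

== RESULT ==
["at(office)", "have(k3)", "open(d_lab_dock)", "open(d_office_lab)"]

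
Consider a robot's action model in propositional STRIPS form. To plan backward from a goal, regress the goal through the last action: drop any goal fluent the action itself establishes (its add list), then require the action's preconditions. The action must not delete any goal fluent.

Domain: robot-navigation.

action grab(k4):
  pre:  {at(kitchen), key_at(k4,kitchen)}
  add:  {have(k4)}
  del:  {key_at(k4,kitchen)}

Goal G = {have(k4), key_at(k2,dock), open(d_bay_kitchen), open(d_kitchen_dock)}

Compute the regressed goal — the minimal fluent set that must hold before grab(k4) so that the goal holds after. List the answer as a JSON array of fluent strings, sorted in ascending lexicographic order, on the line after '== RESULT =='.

Compute (G \ add) ∪ pre:
  G ∩ del = {}  (empty — regression defined)
  G \ add = {have(k4), key_at(k2,dock), open(d_bay_kitchen), open(d_kitchen_dock)} \ {have(k4)} = {key_at(k2,dock), open(d_bay_kitchen), open(d_kitchen_dock)}
  ∪ pre   = {key_at(k2,dock), open(d_bay_kitchen), open(d_kitchen_dock)} ∪ {at(kitchen), key_at(k4,kitchen)}
          = {at(kitchen), key_at(k2,dock), key_at(k4,kitchen), open(d_bay_kitchen), open(d_kitchen_dock)}

== RESULT ==
["at(kitchen)", "key_at(k2,dock)", "key_at(k4,kitchen)", "open(d_bay_kitchen)", "open(d_kitchen_dock)"]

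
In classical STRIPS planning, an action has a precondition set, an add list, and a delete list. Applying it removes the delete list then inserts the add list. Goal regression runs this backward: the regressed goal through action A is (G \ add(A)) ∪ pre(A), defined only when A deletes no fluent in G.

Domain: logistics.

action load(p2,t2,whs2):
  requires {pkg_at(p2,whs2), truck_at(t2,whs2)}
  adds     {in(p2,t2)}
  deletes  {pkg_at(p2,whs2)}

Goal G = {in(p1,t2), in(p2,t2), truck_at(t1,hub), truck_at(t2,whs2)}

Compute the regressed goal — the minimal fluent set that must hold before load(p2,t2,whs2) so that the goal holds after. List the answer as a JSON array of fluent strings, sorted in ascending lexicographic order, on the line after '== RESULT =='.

Compute (G \ add) ∪ pre:
  G ∩ del = {}  (empty — regression defined)
  G \ add = {in(p1,t2), in(p2,t2), truck_at(t1,hub), truck_at(t2,whs2)} \ {in(p2,t2)} = {in(p1,t2), truck_at(t1,hub), truck_at(t2,whs2)}
  ∪ pre   = {in(p1,t2), truck_at(t1,hub), truck_at(t2,whs2)} ∪ {pkg_at(p2,whs2), truck_at(t2,whs2)}
          = {in(p1,t2), pkg_at(p2,whs2), truck_at(t1,hub), truck_at(t2,whs2)}

== RESULT ==
["in(p1,t2)", "pkg_at(p2,whs2)", "truck_at(t1,hub)", "truck_at(t2,whs2)"]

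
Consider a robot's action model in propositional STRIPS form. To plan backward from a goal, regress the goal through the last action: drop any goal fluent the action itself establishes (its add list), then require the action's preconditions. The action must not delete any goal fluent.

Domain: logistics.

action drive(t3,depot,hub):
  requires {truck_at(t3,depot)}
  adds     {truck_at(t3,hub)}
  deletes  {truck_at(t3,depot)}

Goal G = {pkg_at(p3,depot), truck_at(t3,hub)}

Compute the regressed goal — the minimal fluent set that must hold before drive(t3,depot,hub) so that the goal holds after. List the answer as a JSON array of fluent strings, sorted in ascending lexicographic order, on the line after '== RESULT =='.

Regress:
  G ∩ del = {}  (empty — regression defined)
  G \ add = {pkg_at(p3,depot), truck_at(t3,hub)} \ {truck_at(t3,hub)} = {pkg_at(p3,depot)}
  ∪ pre   = {pkg_at(p3,depot)} ∪ {truck_at(t3,depot)}
          = {pkg_at(p3,depot), truck_at(t3,depot)}

== RESULT ==
["pkg_at(p3,depot)", "truck_at(t3,depot)"]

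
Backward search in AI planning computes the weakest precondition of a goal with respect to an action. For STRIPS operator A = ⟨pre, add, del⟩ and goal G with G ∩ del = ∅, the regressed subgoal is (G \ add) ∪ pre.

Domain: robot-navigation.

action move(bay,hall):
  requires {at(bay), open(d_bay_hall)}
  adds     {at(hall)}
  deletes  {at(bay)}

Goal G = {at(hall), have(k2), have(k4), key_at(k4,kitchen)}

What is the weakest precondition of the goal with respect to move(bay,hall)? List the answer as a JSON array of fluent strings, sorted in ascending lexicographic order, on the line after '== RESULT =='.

Compute (G \ add) ∪ pre:
  G ∩ del = {}  (empty — regression defined)
  G \ add = {at(hall), have(k2), have(k4), key_at(k4,kitchen)} \ {at(hall)} = {have(k2), have(k4), key_at(k4,kitchen)}
  ∪ pre   = {have(k2), have(k4), key_at(k4,kitchen)} ∪ {at(bay), open(d_bay_hall)}
          = {at(bay), have(k2), have(k4), key_at(k4,kitchen), open(d_bay_hall)}

== RESULT ==
["at(bay)", "have(k2)", "have(k4)", "key_at(k4,kitchen)", "open(d_bay_hall)"]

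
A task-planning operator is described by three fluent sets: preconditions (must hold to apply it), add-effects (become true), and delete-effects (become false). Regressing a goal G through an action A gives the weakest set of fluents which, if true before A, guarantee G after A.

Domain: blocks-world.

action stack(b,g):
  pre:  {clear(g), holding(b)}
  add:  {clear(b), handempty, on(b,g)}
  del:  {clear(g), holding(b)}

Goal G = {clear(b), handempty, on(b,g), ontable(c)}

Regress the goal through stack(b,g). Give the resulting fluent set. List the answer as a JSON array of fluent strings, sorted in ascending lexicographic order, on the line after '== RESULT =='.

Compute (G \ add) ∪ pre:
  G ∩ del = {}  (empty — regression defined)
  G \ add = {clear(b), handempty, on(b,g), ontable(c)} \ {clear(b), handempty, on(b,g)} = {ontable(c)}
  ∪ pre   = {ontable(c)} ∪ {clear(g), holding(b)}
          = {clear(g), holding(b), ontable(c)}

== RESULT ==
["clear(g)", "holding(b)", "ontable(c)"]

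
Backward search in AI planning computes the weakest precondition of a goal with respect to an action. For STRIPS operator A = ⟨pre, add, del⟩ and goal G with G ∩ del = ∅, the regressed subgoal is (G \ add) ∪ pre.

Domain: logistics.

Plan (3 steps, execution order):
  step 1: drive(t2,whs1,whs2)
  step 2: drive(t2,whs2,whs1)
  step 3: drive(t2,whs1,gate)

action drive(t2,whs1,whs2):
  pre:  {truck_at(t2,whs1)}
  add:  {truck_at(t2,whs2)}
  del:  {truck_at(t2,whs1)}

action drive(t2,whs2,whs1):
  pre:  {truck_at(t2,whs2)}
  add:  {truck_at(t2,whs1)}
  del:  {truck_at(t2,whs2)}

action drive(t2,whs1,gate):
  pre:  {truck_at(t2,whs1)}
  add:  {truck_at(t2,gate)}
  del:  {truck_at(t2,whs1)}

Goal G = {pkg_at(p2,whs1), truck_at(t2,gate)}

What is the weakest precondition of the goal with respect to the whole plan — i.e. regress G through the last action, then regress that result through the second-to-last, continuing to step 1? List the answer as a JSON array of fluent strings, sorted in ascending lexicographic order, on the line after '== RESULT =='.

Work backward from the goal:
  through step 3 (drive(t2,whs1,gate)): drop {truck_at(t2,gate)}, keep {pkg_at(p2,whs1)}, require {truck_at(t2,whs1)}
    → {pkg_at(p2,whs1), truck_at(t2,whs1)}
  through step 2 (drive(t2,whs2,whs1)): drop {truck_at(t2,whs1)}, keep {pkg_at(p2,whs1)}, require {truck_at(t2,whs2)}
    → {pkg_at(p2,whs1), truck_at(t2,whs2)}
  through step 1 (drive(t2,whs1,whs2)): drop {truck_at(t2,whs2)}, keep {pkg_at(p2,whs1)}, require {truck_at(t2,whs1)}
    → {pkg_at(p2,whs1), truck_at(t2,whs1)}

== RESULT ==
["pkg_at(p2,whs1)", "truck_at(t2,whs1)"]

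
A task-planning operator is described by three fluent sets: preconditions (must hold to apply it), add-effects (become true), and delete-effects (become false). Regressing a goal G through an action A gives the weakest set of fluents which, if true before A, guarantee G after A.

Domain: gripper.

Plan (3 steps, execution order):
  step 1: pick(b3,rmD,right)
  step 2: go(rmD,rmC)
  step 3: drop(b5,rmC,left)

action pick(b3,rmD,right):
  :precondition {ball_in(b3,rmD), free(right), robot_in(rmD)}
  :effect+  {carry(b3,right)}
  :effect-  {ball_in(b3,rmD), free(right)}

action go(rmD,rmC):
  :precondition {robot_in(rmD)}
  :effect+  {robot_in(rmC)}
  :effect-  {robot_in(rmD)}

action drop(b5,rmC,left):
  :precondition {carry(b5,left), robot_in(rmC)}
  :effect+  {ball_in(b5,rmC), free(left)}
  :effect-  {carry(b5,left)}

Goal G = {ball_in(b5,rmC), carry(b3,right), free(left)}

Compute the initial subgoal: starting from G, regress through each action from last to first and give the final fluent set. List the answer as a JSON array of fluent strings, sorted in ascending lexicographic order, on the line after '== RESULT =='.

Work backward from the goal:
  through step 3 (drop(b5,rmC,left)): drop {ball_in(b5,rmC), free(left)}, keep {carry(b3,right)}, require {carry(b5,left), robot_in(rmC)}
    → {carry(b3,right), carry(b5,left), robot_in(rmC)}
  through step 2 (go(rmD,rmC)): drop {robot_in(rmC)}, keep {carry(b3,right), carry(b5,left)}, require {robot_in(rmD)}
    → {carry(b3,right), carry(b5,left), robot_in(rmD)}
  through step 1 (pick(b3,rmD,right)): drop {carry(b3,right)}, keep {carry(b5,left), robot_in(rmD)}, require {ball_in(b3,rmD), free(right), robot_in(rmD)}
    → {ball_in(b3,rmD), carry(b5,left), free(right), robot_in(rmD)}

== RESULT ==
["ball_in(b3,rmD)", "carry(b5,left)", "free(right)", "robot_in(rmD)"]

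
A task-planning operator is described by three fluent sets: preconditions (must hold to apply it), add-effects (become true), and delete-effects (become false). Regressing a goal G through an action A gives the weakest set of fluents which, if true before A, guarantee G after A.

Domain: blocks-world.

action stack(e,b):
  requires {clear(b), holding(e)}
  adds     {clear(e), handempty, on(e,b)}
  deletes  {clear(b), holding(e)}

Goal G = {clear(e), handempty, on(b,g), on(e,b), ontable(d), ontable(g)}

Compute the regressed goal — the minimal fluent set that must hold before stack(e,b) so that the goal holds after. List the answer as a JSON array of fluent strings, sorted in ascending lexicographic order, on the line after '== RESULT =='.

Regress:
  G ∩ del = {}  (empty — regression defined)
  G \ add = {clear(e), handempty, on(b,g), on(e,b), ontable(d), ontable(g)} \ {clear(e), handempty, on(e,b)} = {on(b,g), ontable(d), ontable(g)}
  ∪ pre   = {on(b,g), ontable(d), ontable(g)} ∪ {clear(b), holding(e)}
          = {clear(b), holding(e), on(b,g), ontable(d), ontable(g)}

== RESULT ==
["clear(b)", "holding(e)", "on(b,g)", "ontable(d)", "ontable(g)"]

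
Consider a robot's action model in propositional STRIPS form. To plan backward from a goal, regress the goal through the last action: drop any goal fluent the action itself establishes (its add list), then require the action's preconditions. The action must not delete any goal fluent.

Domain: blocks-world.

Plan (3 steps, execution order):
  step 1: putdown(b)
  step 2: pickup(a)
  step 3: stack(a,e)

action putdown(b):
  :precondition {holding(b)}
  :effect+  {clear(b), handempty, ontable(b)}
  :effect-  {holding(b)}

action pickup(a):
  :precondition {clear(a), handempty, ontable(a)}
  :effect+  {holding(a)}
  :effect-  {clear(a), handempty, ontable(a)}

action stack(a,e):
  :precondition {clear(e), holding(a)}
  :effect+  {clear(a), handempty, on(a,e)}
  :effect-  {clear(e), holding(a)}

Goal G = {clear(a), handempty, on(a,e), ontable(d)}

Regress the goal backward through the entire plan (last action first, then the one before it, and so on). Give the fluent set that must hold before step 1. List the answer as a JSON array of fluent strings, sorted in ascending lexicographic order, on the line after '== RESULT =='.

Work backward from the goal:
  through step 3 (stack(a,e)): drop {clear(a), handempty, on(a,e)}, keep {ontable(d)}, require {clear(e), holding(a)}
    → {clear(e), holding(a), ontable(d)}
  through step 2 (pickup(a)): drop {holding(a)}, keep {clear(e), ontable(d)}, require {clear(a), handempty, ontable(a)}
    → {clear(a), clear(e), handempty, ontable(a), ontable(d)}
  through step 1 (putdown(b)): drop {handempty}, keep {clear(a), clear(e), ontable(a), ontable(d)}, require {holding(b)}
    → {clear(a), clear(e), holding(b), ontable(a), ontable(d)}

== RESULT ==
["clear(a)", "clear(e)", "holding(b)", "ontable(a)", "ontable(d)"]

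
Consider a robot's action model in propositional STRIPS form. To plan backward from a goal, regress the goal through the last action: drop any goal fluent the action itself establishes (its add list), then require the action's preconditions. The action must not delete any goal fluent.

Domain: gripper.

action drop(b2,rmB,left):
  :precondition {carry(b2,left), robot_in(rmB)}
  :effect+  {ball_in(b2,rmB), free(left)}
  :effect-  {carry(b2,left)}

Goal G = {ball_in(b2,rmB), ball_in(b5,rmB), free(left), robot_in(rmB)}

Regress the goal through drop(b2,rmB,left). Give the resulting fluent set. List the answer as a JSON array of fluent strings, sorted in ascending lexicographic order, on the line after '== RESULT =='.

Compute (G \ add) ∪ pre:
  G ∩ del = {}  (empty — regression defined)
  G \ add = {ball_in(b2,rmB), ball_in(b5,rmB), free(left), robot_in(rmB)} \ {ball_in(b2,rmB), free(left)} = {ball_in(b5,rmB), robot_in(rmB)}
  ∪ pre   = {ball_in(b5,rmB), robot_in(rmB)} ∪ {carry(b2,left), robot_in(rmB)}
          = {ball_in(b5,rmB), carry(b2,left), robot_in(rmB)}

== RESULT ==
["ball_in(b5,rmB)", "carry(b2,left)", "robot_in(rmB)"]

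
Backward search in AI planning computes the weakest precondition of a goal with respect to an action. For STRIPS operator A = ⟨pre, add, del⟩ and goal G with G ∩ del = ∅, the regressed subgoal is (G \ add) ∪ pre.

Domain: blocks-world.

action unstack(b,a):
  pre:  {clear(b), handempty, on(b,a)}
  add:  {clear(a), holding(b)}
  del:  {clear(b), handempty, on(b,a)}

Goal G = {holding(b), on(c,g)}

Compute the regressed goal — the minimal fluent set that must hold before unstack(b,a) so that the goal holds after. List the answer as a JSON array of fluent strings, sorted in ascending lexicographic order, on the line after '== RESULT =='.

Compute (G \ add) ∪ pre:
  G ∩ del = {}  (empty — regression defined)
  G \ add = {holding(b), on(c,g)} \ {clear(a), holding(b)} = {on(c,g)}
  ∪ pre   = {on(c,g)} ∪ {clear(b), handempty, on(b,a)}
          = {clear(b), handempty, on(b,a), on(c,g)}

== RESULT ==
["clear(b)", "handempty", "on(b,a)", "on(c,g)"]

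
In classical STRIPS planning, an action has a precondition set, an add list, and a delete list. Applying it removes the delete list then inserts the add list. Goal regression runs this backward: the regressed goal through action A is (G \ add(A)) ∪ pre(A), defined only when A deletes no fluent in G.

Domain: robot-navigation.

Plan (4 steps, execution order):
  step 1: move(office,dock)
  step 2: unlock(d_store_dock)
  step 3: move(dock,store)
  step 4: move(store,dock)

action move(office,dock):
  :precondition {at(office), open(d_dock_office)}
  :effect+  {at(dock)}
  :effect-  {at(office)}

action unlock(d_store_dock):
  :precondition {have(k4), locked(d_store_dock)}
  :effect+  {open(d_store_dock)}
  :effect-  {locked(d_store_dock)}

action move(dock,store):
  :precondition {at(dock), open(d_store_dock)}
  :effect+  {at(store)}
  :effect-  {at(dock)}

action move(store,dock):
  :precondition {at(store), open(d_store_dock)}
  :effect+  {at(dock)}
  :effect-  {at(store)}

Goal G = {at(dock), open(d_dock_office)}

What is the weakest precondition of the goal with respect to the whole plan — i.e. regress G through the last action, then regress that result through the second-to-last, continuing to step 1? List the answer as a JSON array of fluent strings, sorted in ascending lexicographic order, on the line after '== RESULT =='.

Work backward from the goal:
  through step 4 (move(store,dock)): drop {at(dock)}, keep {open(d_dock_office)}, require {at(store), open(d_store_dock)}
    → {at(store), open(d_dock_office), open(d_store_dock)}
  through step 3 (move(dock,store)): drop {at(store)}, keep {open(d_dock_office), open(d_store_dock)}, require {at(dock), open(d_store_dock)}
    → {at(dock), open(d_dock_office), open(d_store_dock)}
  through step 2 (unlock(d_store_dock)): drop {open(d_store_dock)}, keep {at(dock), open(d_dock_office)}, require {have(k4), locked(d_store_dock)}
    → {at(dock), have(k4), locked(d_store_dock), open(d_dock_office)}
  through step 1 (move(office,dock)): drop {at(dock)}, keep {have(k4), locked(d_store_dock), open(d_dock_office)}, require {at(office), open(d_dock_office)}
    → {at(office), have(k4), locked(d_store_dock), open(d_dock_office)}

== RESULT ==
["at(office)", "have(k4)", "locked(d_store_dock)", "open(d_dock_office)"]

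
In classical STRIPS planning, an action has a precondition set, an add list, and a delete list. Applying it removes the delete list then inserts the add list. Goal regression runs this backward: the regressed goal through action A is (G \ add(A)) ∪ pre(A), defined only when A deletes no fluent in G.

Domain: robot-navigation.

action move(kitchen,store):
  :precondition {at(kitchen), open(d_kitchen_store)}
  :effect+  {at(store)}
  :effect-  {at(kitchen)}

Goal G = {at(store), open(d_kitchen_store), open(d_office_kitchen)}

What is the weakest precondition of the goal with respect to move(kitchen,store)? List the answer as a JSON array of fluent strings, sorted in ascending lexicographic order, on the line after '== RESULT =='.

Compute (G \ add) ∪ pre:
  G ∩ del = {}  (empty — regression defined)
  G \ add = {at(store), open(d_kitchen_store), open(d_office_kitchen)} \ {at(store)} = {open(d_kitchen_store), open(d_office_kitchen)}
  ∪ pre   = {open(d_kitchen_store), open(d_office_kitchen)} ∪ {at(kitchen), open(d_kitchen_store)}
          = {at(kitchen), open(d_kitchen_store), open(d_office_kitchen)}

== RESULT ==
["at(kitchen)", "open(d_kitchen_store)", "open(d_office_kitchen)"]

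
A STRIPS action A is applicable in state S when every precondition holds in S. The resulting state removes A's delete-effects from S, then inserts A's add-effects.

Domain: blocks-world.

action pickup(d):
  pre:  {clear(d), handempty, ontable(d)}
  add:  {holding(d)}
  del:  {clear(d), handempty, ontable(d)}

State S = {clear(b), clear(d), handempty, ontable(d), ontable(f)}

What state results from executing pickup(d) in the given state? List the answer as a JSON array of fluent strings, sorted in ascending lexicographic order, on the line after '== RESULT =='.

Progress:
  pre ⊆ S: {clear(d), handempty, ontable(d)} ⊆ S  — applicable
  S \ del = {clear(b), ontable(f)}
  ∪ add   = {clear(b), holding(d), ontable(f)}

== RESULT ==
["clear(b)", "holding(d)", "ontable(f)"]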